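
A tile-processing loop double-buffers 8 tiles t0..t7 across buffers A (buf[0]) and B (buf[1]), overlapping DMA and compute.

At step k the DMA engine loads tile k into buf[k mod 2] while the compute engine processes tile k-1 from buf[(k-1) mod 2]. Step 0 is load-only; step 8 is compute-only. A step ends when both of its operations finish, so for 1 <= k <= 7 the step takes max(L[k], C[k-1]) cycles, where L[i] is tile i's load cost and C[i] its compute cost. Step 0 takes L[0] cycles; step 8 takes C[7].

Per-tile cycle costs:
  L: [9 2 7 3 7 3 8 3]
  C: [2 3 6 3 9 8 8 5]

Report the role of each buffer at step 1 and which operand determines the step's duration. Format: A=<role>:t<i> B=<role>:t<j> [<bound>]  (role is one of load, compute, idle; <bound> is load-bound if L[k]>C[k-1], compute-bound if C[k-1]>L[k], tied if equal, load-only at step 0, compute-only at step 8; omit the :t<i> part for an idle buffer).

step 1: A=compute:t0 B=load:t1 [tied]

[0] DMA t0→A (9c) ∥ CU idle ⇒ 9c, clock 9
[1] DMA t1→B (2c) ∥ CU A:t0 (2c) ⇒ 2c, clock 11
[2] DMA t2→A (7c) ∥ CU B:t1 (3c) ⇒ 7c, clock 18
[3] DMA t3→B (3c) ∥ CU A:t2 (6c) ⇒ 6c, clock 24
[4] DMA t4→A (7c) ∥ CU B:t3 (3c) ⇒ 7c, clock 31
[5] DMA t5→B (3c) ∥ CU A:t4 (9c) ⇒ 9c, clock 40
[6] DMA t6→A (8c) ∥ CU B:t5 (8c) ⇒ 8c, clock 48
[7] DMA t7→B (3c) ∥ CU A:t6 (8c) ⇒ 8c, clock 56
[8] DMA idle ∥ CU B:t7 (5c) ⇒ 5c, clock 61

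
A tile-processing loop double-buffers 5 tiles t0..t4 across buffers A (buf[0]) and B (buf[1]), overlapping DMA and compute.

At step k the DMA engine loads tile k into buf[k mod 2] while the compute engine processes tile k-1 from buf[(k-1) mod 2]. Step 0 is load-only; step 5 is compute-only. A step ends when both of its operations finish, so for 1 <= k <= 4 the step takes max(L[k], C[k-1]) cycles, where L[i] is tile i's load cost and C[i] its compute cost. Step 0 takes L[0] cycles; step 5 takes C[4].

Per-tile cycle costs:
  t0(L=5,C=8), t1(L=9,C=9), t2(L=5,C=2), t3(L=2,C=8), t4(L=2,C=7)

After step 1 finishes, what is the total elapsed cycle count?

  0. 5=5c; end=5; A:t0 B:-
  1. max(9,8)=9c; end=14; A:t0 B:t1
  2. max(5,9)=9c; end=23; A:t2 B:t1
  3. max(2,2)=2c; end=25; A:t2 B:t3
  4. max(2,8)=8c; end=33; A:t4 B:t3
  5. 7=7c; end=40; A:t4 B:t3

end_cycle[1] = 14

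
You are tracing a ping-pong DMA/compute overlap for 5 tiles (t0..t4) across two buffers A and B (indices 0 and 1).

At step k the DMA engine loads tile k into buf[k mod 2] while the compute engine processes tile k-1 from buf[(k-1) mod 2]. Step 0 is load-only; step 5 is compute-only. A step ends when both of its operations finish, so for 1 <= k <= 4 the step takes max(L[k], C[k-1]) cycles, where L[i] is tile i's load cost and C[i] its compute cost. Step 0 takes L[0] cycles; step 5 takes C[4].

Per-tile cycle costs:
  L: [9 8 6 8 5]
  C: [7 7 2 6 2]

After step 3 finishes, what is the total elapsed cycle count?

k=0 load=t0/9c comp=- wait=9 total=9
k=1 load=t1/8c comp=t0/7c wait=8 total=17
k=2 load=t2/6c comp=t1/7c wait=7 total=24
k=3 load=t3/8c comp=t2/2c wait=8 total=32
k=4 load=t4/5c comp=t3/6c wait=6 total=38
k=5 load=- comp=t4/2c wait=2 total=40

end_cycle[3] = 32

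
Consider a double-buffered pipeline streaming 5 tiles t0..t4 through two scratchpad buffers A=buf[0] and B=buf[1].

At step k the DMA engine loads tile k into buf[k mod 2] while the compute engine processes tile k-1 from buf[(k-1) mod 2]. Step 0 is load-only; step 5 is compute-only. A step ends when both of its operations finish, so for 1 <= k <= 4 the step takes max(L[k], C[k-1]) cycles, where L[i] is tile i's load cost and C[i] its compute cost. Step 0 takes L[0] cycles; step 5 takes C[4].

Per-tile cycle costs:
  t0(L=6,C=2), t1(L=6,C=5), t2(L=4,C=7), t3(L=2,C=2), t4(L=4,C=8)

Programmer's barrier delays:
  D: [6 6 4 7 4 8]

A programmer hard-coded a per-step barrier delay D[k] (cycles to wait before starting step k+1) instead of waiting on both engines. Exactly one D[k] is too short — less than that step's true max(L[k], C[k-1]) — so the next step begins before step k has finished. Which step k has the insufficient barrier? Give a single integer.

k=0 barrier L[0]=6→6c, D[0]=6 ok
k=1 barrier max(L[1]=6,C[0]=2)→6c, D[1]=6 ok
k=2 barrier max(L[2]=4,C[1]=5)→5c, D[2]=4 SHORT
k=3 barrier max(L[3]=2,C[2]=7)→7c, D[3]=7 ok
k=4 barrier max(L[4]=4,C[3]=2)→4c, D[4]=4 ok
k=5 barrier C[4]=8→8c, D[5]=8 ok

hazard at step 2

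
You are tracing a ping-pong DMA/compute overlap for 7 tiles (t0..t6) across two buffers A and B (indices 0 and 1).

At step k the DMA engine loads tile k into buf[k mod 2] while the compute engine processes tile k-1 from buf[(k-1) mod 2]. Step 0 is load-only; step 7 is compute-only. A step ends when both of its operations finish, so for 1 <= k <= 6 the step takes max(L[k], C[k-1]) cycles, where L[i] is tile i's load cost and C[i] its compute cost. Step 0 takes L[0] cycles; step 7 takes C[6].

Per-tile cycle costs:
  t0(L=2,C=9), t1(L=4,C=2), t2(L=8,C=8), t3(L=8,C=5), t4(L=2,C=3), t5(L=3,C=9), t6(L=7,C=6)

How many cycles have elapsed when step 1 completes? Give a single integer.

end_cycle[1] = 11

  0. 2=2c; end=2; A:t0 B:-
  1. max(4,9)=9c; end=11; A:t0 B:t1
  2. max(8,2)=8c; end=19; A:t2 B:t1
  3. max(8,8)=8c; end=27; A:t2 B:t3
  4. max(2,5)=5c; end=32; A:t4 B:t3
  5. max(3,3)=3c; end=35; A:t4 B:t5
  6. max(7,9)=9c; end=44; A:t6 B:t5
  7. 6=6c; end=50; A:t6 B:t5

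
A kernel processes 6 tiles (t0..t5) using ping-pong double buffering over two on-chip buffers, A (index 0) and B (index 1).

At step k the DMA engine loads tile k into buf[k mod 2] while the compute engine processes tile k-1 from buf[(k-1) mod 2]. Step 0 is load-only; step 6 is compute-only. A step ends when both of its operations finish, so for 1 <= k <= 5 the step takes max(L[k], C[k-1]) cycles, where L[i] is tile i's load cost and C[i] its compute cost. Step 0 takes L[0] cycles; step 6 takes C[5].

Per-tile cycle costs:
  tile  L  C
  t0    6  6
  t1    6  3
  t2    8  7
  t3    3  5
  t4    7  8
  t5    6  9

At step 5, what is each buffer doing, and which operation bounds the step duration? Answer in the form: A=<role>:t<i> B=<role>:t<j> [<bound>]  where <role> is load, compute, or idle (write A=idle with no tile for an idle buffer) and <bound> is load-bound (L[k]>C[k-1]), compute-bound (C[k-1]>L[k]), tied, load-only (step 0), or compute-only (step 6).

[0] DMA t0→A (6c) ∥ CU idle ⇒ 6c, clock 6
[1] DMA t1→B (6c) ∥ CU A:t0 (6c) ⇒ 6c, clock 12
[2] DMA t2→A (8c) ∥ CU B:t1 (3c) ⇒ 8c, clock 20
[3] DMA t3→B (3c) ∥ CU A:t2 (7c) ⇒ 7c, clock 27
[4] DMA t4→A (7c) ∥ CU B:t3 (5c) ⇒ 7c, clock 34
[5] DMA t5→B (6c) ∥ CU A:t4 (8c) ⇒ 8c, clock 42
[6] DMA idle ∥ CU B:t5 (9c) ⇒ 9c, clock 51

step 5: A=compute:t4 B=load:t5 [compute-bound]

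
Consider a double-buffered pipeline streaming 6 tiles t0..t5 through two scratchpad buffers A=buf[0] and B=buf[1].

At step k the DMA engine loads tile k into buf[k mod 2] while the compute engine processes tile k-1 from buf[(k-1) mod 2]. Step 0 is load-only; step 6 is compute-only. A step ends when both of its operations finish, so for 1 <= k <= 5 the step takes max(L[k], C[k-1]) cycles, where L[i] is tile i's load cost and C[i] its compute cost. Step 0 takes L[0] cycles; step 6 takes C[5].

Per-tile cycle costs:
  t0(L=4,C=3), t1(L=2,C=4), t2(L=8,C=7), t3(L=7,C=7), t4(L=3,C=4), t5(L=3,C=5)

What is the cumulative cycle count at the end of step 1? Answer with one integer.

  0. 4=4c; end=4; A:t0 B:-
  1. max(2,3)=3c; end=7; A:t0 B:t1
  2. max(8,4)=8c; end=15; A:t2 B:t1
  3. max(7,7)=7c; end=22; A:t2 B:t3
  4. max(3,7)=7c; end=29; A:t4 B:t3
  5. max(3,4)=4c; end=33; A:t4 B:t5
  6. 5=5c; end=38; A:t4 B:t5

end_cycle[1] = 7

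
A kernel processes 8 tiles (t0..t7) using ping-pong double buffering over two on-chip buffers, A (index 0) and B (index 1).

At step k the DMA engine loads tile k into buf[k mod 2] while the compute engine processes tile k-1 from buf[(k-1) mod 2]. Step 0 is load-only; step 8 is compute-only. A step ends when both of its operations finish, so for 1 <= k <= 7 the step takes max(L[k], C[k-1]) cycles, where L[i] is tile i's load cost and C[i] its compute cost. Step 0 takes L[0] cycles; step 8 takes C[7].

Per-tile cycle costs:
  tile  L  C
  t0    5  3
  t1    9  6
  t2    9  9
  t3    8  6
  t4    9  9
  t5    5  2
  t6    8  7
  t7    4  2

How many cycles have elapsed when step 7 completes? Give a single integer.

end_cycle[7] = 65

k=0 load=t0/5c comp=- wait=5 total=5
k=1 load=t1/9c comp=t0/3c wait=9 total=14
k=2 load=t2/9c comp=t1/6c wait=9 total=23
k=3 load=t3/8c comp=t2/9c wait=9 total=32
k=4 load=t4/9c comp=t3/6c wait=9 total=41
k=5 load=t5/5c comp=t4/9c wait=9 total=50
k=6 load=t6/8c comp=t5/2c wait=8 total=58
k=7 load=t7/4c comp=t6/7c wait=7 total=65
k=8 load=- comp=t7/2c wait=2 total=67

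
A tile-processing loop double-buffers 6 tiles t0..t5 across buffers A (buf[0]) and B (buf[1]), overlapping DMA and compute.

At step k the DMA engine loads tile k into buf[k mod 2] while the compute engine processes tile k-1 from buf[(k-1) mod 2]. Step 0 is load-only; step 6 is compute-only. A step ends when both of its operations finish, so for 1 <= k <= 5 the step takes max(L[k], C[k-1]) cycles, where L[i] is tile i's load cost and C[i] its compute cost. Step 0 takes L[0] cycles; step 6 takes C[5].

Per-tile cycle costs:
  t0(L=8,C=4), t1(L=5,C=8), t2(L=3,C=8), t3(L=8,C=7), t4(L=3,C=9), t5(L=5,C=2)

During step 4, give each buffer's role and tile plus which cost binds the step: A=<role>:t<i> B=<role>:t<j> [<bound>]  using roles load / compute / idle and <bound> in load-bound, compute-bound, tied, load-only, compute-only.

k=0 load=t0/8c comp=- wait=8 total=8
k=1 load=t1/5c comp=t0/4c wait=5 total=13
k=2 load=t2/3c comp=t1/8c wait=8 total=21
k=3 load=t3/8c comp=t2/8c wait=8 total=29
k=4 load=t4/3c comp=t3/7c wait=7 total=36
k=5 load=t5/5c comp=t4/9c wait=9 total=45
k=6 load=- comp=t5/2c wait=2 total=47

step 4: A=load:t4 B=compute:t3 [compute-bound]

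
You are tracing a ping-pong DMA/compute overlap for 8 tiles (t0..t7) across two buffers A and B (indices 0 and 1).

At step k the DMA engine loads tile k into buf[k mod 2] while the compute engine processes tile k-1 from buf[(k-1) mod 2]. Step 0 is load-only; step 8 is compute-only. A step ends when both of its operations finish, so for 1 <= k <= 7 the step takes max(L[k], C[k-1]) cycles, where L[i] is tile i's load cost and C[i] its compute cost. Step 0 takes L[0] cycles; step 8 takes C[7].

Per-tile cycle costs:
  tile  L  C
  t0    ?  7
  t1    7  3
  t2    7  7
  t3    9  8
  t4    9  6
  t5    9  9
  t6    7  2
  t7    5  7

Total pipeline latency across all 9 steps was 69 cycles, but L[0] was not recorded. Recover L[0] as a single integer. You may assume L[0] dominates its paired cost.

step 0: dur = L[0]=? = L[0]  (unknown; binding)
step 1: dur = max(L[1]=7, C[0]=7) = 7
step 2: dur = max(L[2]=7, C[1]=3) = 7
step 3: dur = max(L[3]=9, C[2]=7) = 9
step 4: dur = max(L[4]=9, C[3]=8) = 9
step 5: dur = max(L[5]=9, C[4]=6) = 9
step 6: dur = max(L[6]=7, C[5]=9) = 9
step 7: dur = max(L[7]=5, C[6]=2) = 5
step 8: dur = C[7]=7 = 7
sum of known step durations = 62
dur[0] = total - known = 69 - 62 = 7
L[0] is the binding max in step 0, so L[0] = dur[0] = 7

L[0] = 7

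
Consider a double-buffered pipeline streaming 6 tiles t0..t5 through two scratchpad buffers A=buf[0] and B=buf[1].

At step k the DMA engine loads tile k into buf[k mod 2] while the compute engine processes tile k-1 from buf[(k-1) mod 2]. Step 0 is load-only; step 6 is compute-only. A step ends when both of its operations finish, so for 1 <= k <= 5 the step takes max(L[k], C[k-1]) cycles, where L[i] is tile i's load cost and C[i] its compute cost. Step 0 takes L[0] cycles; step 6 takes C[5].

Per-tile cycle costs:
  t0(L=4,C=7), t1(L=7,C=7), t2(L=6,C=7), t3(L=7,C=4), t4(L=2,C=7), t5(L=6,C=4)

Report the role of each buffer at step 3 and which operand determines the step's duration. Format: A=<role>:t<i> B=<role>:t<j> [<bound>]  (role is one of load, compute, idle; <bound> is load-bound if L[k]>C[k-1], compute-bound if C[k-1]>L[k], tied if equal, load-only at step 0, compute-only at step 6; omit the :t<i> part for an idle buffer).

step 3: A=compute:t2 B=load:t3 [tied]

[0] DMA t0→A (4c) ∥ CU idle ⇒ 4c, clock 4
[1] DMA t1→B (7c) ∥ CU A:t0 (7c) ⇒ 7c, clock 11
[2] DMA t2→A (6c) ∥ CU B:t1 (7c) ⇒ 7c, clock 18
[3] DMA t3→B (7c) ∥ CU A:t2 (7c) ⇒ 7c, clock 25
[4] DMA t4→A (2c) ∥ CU B:t3 (4c) ⇒ 4c, clock 29
[5] DMA t5→B (6c) ∥ CU A:t4 (7c) ⇒ 7c, clock 36
[6] DMA idle ∥ CU B:t5 (4c) ⇒ 4c, clock 40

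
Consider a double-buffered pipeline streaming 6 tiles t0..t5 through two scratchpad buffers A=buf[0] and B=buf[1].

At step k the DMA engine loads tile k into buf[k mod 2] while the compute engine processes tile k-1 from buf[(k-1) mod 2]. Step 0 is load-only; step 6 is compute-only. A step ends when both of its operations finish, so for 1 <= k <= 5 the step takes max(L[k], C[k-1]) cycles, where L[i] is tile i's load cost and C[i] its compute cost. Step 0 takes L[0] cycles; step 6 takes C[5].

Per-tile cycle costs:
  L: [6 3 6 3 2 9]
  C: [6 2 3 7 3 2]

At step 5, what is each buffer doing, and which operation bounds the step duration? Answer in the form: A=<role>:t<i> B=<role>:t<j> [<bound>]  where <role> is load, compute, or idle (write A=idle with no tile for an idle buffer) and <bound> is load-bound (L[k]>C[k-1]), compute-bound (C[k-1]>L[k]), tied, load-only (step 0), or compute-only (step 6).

k=0 load=t0/6c comp=- wait=6 total=6
k=1 load=t1/3c comp=t0/6c wait=6 total=12
k=2 load=t2/6c comp=t1/2c wait=6 total=18
k=3 load=t3/3c comp=t2/3c wait=3 total=21
k=4 load=t4/2c comp=t3/7c wait=7 total=28
k=5 load=t5/9c comp=t4/3c wait=9 total=37
k=6 load=- comp=t5/2c wait=2 total=39

step 5: A=compute:t4 B=load:t5 [load-bound]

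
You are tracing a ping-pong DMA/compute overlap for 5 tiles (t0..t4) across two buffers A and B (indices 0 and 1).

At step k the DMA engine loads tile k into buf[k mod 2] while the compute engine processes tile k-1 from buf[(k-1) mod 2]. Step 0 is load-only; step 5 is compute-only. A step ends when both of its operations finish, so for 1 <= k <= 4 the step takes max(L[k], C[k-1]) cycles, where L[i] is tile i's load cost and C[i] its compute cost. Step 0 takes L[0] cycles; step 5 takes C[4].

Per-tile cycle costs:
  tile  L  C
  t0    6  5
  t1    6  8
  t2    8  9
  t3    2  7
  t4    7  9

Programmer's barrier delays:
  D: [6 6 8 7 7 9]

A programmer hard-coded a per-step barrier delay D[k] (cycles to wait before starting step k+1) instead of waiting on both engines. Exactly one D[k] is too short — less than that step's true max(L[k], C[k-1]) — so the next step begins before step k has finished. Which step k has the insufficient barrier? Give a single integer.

hazard at step 3

[0] required=L[0]=6=6 vs D=6 ok
[1] required=max(L[1]=6,C[0]=5)=6 vs D=6 ok
[2] required=max(L[2]=8,C[1]=8)=8 vs D=8 ok
[3] required=max(L[3]=2,C[2]=9)=9 vs D=7 SHORT
[4] required=max(L[4]=7,C[3]=7)=7 vs D=7 ok
[5] required=C[4]=9=9 vs D=9 ok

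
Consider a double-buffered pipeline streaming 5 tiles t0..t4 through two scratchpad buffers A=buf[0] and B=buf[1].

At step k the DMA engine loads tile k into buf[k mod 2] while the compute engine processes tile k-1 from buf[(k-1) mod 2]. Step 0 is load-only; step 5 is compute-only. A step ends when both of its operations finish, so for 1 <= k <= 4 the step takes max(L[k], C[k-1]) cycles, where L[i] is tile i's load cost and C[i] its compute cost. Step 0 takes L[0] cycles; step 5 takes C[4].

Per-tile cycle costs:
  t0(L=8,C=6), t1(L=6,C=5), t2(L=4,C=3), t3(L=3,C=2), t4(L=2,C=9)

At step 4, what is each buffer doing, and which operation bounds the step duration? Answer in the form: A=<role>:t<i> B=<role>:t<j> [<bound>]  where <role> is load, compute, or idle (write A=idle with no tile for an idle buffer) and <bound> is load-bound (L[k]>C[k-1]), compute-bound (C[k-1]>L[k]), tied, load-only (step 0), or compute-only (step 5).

step 0: L[0]=8 → dur=8, Σ=8 | A=load:t0 B=idle [load-only]
step 1: L[1]=6 C[0]=6 → dur=6, Σ=14 | A=compute:t0 B=load:t1 [tied]
step 2: L[2]=4 C[1]=5 → dur=5, Σ=19 | A=load:t2 B=compute:t1 [compute-bound]
step 3: L[3]=3 C[2]=3 → dur=3, Σ=22 | A=compute:t2 B=load:t3 [tied]
step 4: L[4]=2 C[3]=2 → dur=2, Σ=24 | A=load:t4 B=compute:t3 [tied]
step 5: C[4]=9 → dur=9, Σ=33 | A=compute:t4 B=idle [compute-only]

step 4: A=load:t4 B=compute:t3 [tied]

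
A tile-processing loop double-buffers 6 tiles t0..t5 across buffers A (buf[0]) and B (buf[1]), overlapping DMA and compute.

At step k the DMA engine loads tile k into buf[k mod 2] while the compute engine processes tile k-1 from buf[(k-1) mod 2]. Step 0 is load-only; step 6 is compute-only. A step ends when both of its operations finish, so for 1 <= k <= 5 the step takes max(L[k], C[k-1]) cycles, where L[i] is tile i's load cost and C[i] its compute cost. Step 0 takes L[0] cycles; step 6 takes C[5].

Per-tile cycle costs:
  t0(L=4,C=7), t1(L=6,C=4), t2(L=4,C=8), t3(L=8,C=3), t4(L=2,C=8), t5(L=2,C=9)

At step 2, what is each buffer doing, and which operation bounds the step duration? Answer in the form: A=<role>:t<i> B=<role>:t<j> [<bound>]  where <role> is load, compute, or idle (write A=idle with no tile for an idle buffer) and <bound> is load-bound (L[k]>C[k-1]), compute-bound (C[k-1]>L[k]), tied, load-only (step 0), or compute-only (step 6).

k=0 load=t0/4c comp=- wait=4 total=4
k=1 load=t1/6c comp=t0/7c wait=7 total=11
k=2 load=t2/4c comp=t1/4c wait=4 total=15
k=3 load=t3/8c comp=t2/8c wait=8 total=23
k=4 load=t4/2c comp=t3/3c wait=3 total=26
k=5 load=t5/2c comp=t4/8c wait=8 total=34
k=6 load=- comp=t5/9c wait=9 total=43

step 2: A=load:t2 B=compute:t1 [tied]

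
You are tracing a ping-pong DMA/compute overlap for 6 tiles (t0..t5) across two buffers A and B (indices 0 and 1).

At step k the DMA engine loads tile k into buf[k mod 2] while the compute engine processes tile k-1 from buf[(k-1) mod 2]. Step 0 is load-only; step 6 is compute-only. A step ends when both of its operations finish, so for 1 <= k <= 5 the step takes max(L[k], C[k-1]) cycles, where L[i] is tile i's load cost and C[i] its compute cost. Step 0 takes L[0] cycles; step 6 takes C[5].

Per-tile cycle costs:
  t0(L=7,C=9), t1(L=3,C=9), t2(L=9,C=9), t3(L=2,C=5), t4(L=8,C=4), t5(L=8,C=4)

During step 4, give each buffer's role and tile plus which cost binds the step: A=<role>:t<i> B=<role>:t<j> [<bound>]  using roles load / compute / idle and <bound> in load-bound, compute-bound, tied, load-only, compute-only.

[0] DMA t0→A (7c) ∥ CU idle ⇒ 7c, clock 7
[1] DMA t1→B (3c) ∥ CU A:t0 (9c) ⇒ 9c, clock 16
[2] DMA t2→A (9c) ∥ CU B:t1 (9c) ⇒ 9c, clock 25
[3] DMA t3→B (2c) ∥ CU A:t2 (9c) ⇒ 9c, clock 34
[4] DMA t4→A (8c) ∥ CU B:t3 (5c) ⇒ 8c, clock 42
[5] DMA t5→B (8c) ∥ CU A:t4 (4c) ⇒ 8c, clock 50
[6] DMA idle ∥ CU B:t5 (4c) ⇒ 4c, clock 54

step 4: A=load:t4 B=compute:t3 [load-bound]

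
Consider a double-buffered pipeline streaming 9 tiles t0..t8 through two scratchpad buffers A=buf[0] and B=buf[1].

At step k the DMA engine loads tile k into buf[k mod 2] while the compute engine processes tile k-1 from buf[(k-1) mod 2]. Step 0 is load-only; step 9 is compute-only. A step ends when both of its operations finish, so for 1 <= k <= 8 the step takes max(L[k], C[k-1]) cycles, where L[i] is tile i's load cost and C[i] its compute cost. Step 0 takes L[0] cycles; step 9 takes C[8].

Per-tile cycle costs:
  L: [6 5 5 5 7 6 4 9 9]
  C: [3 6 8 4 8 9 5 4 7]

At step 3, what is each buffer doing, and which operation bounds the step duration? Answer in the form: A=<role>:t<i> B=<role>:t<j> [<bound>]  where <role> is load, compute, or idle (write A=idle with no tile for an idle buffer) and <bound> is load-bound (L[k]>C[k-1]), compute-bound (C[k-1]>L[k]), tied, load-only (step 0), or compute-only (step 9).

k=0 load=t0/6c comp=- wait=6 total=6
k=1 load=t1/5c comp=t0/3c wait=5 total=11
k=2 load=t2/5c comp=t1/6c wait=6 total=17
k=3 load=t3/5c comp=t2/8c wait=8 total=25
k=4 load=t4/7c comp=t3/4c wait=7 total=32
k=5 load=t5/6c comp=t4/8c wait=8 total=40
k=6 load=t6/4c comp=t5/9c wait=9 total=49
k=7 load=t7/9c comp=t6/5c wait=9 total=58
k=8 load=t8/9c comp=t7/4c wait=9 total=67
k=9 load=- comp=t8/7c wait=7 total=74

step 3: A=compute:t2 B=load:t3 [compute-bound]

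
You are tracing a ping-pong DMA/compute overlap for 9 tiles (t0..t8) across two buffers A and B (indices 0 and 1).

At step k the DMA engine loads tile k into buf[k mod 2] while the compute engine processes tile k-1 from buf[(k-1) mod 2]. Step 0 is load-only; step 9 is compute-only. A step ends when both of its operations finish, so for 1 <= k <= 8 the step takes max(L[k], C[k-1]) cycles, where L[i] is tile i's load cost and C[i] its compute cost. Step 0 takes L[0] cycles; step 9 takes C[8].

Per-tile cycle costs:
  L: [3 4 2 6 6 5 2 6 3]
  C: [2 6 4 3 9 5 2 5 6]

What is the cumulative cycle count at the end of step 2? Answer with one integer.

end_cycle[2] = 13

step 0: L[0]=3 → dur=3, Σ=3 | A=load:t0 B=idle [load-only]
step 1: L[1]=4 C[0]=2 → dur=4, Σ=7 | A=compute:t0 B=load:t1 [load-bound]
step 2: L[2]=2 C[1]=6 → dur=6, Σ=13 | A=load:t2 B=compute:t1 [compute-bound]
step 3: L[3]=6 C[2]=4 → dur=6, Σ=19 | A=compute:t2 B=load:t3 [load-bound]
step 4: L[4]=6 C[3]=3 → dur=6, Σ=25 | A=load:t4 B=compute:t3 [load-bound]
step 5: L[5]=5 C[4]=9 → dur=9, Σ=34 | A=compute:t4 B=load:t5 [compute-bound]
step 6: L[6]=2 C[5]=5 → dur=5, Σ=39 | A=load:t6 B=compute:t5 [compute-bound]
step 7: L[7]=6 C[6]=2 → dur=6, Σ=45 | A=compute:t6 B=load:t7 [load-bound]
step 8: L[8]=3 C[7]=5 → dur=5, Σ=50 | A=load:t8 B=compute:t7 [compute-bound]
step 9: C[8]=6 → dur=6, Σ=56 | A=compute:t8 B=idle [compute-only]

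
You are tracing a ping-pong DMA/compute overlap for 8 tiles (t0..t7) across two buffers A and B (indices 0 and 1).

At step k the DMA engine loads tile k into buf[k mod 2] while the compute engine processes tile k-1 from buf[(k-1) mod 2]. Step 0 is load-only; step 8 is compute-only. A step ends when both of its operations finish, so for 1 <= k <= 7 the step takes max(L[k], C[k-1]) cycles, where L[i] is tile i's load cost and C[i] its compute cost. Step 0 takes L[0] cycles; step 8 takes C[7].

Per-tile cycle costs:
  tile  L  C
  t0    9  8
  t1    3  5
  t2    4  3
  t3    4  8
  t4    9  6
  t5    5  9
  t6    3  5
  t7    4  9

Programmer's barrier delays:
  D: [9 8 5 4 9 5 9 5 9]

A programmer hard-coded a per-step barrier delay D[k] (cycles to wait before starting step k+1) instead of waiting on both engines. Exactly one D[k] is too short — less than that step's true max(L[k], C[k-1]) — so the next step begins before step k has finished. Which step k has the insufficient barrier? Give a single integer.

step 0: need L[0]=9 = 9; D[0]=9 ok
step 1: need max(L[1]=3,C[0]=8) = 8; D[1]=8 ok
step 2: need max(L[2]=4,C[1]=5) = 5; D[2]=5 ok
step 3: need max(L[3]=4,C[2]=3) = 4; D[3]=4 ok
step 4: need max(L[4]=9,C[3]=8) = 9; D[4]=9 ok
step 5: need max(L[5]=5,C[4]=6) = 6; D[5]=5 SHORT
step 6: need max(L[6]=3,C[5]=9) = 9; D[6]=9 ok
step 7: need max(L[7]=4,C[6]=5) = 5; D[7]=5 ok
step 8: need C[7]=9 = 9; D[8]=9 ok

hazard at step 5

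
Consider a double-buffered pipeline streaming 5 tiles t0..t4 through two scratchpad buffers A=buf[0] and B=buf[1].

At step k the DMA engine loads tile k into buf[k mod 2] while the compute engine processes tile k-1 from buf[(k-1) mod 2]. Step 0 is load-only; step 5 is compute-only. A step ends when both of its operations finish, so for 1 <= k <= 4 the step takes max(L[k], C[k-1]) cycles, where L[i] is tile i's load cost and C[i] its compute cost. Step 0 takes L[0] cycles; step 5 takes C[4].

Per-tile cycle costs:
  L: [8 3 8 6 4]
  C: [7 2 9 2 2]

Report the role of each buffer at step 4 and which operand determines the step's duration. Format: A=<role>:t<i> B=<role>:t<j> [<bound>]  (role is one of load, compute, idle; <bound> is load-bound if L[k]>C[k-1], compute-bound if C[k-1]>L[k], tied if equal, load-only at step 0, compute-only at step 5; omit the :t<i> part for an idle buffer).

k=0 load=t0/8c comp=- wait=8 total=8
k=1 load=t1/3c comp=t0/7c wait=7 total=15
k=2 load=t2/8c comp=t1/2c wait=8 total=23
k=3 load=t3/6c comp=t2/9c wait=9 total=32
k=4 load=t4/4c comp=t3/2c wait=4 total=36
k=5 load=- comp=t4/2c wait=2 total=38

step 4: A=load:t4 B=compute:t3 [load-bound]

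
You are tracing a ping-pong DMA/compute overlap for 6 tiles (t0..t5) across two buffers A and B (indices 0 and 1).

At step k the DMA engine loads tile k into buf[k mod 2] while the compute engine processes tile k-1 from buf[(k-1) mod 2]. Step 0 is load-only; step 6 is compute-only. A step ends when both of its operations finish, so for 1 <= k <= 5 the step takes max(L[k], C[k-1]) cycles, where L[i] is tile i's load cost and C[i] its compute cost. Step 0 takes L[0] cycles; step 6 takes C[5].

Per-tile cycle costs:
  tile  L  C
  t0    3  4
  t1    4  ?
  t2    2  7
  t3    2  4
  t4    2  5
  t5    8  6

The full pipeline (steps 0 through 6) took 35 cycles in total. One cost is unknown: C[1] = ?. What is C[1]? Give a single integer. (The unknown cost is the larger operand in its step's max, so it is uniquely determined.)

C[1] = 3

step 0: dur = L[0]=3 = 3
step 1: dur = max(L[1]=4, C[0]=4) = 4
step 2: dur = max(L[2]=2, C[1]=?) = C[1]  (unknown; binding)
step 3: dur = max(L[3]=2, C[2]=7) = 7
step 4: dur = max(L[4]=2, C[3]=4) = 4
step 5: dur = max(L[5]=8, C[4]=5) = 8
step 6: dur = C[5]=6 = 6
sum of known step durations = 32
dur[2] = total - known = 35 - 32 = 3
C[1] is the binding max in step 2, so C[1] = dur[2] = 3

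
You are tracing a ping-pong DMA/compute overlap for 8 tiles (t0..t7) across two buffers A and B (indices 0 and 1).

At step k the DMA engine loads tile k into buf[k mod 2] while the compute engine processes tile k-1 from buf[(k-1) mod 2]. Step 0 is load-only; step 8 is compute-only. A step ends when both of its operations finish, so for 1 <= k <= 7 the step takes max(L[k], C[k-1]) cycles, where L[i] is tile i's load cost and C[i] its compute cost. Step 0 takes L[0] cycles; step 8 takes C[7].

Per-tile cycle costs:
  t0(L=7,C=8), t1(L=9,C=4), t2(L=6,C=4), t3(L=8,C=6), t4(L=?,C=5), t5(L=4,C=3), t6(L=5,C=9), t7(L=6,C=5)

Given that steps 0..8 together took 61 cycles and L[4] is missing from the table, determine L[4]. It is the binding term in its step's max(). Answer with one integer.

L[4] = 7

step 0 → dur = L[0]=7 = 7
step 1 → dur = max(L[1]=9, C[0]=8) = 9
step 2 → dur = max(L[2]=6, C[1]=4) = 6
step 3 → dur = max(L[3]=8, C[2]=4) = 8
step 4 → dur = max(L[4]=?, C[3]=6) = L[4]  (unknown; binding)
step 5 → dur = max(L[5]=4, C[4]=5) = 5
step 6 → dur = max(L[6]=5, C[5]=3) = 5
step 7 → dur = max(L[7]=6, C[6]=9) = 9
step 8 → dur = C[7]=5 = 5
sum of known step durations = 54
dur[4] = total - known = 61 - 54 = 7
L[4] is the binding max in step 4, so L[4] = dur[4] = 7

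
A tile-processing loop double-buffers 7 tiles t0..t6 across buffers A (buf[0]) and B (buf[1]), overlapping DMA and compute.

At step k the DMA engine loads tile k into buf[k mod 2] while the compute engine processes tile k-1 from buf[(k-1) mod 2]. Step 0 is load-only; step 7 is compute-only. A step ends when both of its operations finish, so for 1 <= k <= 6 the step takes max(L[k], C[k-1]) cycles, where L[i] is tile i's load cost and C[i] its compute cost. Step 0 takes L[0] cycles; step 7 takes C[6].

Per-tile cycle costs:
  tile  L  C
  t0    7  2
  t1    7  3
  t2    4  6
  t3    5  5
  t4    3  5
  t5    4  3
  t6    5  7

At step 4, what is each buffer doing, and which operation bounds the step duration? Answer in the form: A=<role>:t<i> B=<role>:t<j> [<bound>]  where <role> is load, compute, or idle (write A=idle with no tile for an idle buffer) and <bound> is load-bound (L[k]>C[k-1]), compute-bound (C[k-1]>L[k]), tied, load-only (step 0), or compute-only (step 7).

step 0: L[0]=7 → dur=7, Σ=7 | A=load:t0 B=idle [load-only]
step 1: L[1]=7 C[0]=2 → dur=7, Σ=14 | A=compute:t0 B=load:t1 [load-bound]
step 2: L[2]=4 C[1]=3 → dur=4, Σ=18 | A=load:t2 B=compute:t1 [load-bound]
step 3: L[3]=5 C[2]=6 → dur=6, Σ=24 | A=compute:t2 B=load:t3 [compute-bound]
step 4: L[4]=3 C[3]=5 → dur=5, Σ=29 | A=load:t4 B=compute:t3 [compute-bound]
step 5: L[5]=4 C[4]=5 → dur=5, Σ=34 | A=compute:t4 B=load:t5 [compute-bound]
step 6: L[6]=5 C[5]=3 → dur=5, Σ=39 | A=load:t6 B=compute:t5 [load-bound]
step 7: C[6]=7 → dur=7, Σ=46 | A=compute:t6 B=idle [compute-only]

step 4: A=load:t4 B=compute:t3 [compute-bound]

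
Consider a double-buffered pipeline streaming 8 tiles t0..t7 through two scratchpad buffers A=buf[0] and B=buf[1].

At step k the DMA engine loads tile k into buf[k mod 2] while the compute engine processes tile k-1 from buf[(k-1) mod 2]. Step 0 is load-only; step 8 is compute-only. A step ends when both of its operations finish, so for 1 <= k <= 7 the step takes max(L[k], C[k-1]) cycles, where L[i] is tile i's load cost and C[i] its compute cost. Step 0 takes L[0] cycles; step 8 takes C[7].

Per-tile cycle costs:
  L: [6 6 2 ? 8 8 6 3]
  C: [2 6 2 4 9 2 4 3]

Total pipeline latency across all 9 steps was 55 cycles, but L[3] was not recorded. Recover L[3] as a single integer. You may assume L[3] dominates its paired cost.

step 0: dur = L[0]=6 = 6
step 1: dur = max(L[1]=6, C[0]=2) = 6
step 2: dur = max(L[2]=2, C[1]=6) = 6
step 3: dur = max(L[3]=?, C[2]=2) = L[3]  (unknown; binding)
step 4: dur = max(L[4]=8, C[3]=4) = 8
step 5: dur = max(L[5]=8, C[4]=9) = 9
step 6: dur = max(L[6]=6, C[5]=2) = 6
step 7: dur = max(L[7]=3, C[6]=4) = 4
step 8: dur = C[7]=3 = 3
sum of known step durations = 48
dur[3] = total - known = 55 - 48 = 7
L[3] is the binding max in step 3, so L[3] = dur[3] = 7

L[3] = 7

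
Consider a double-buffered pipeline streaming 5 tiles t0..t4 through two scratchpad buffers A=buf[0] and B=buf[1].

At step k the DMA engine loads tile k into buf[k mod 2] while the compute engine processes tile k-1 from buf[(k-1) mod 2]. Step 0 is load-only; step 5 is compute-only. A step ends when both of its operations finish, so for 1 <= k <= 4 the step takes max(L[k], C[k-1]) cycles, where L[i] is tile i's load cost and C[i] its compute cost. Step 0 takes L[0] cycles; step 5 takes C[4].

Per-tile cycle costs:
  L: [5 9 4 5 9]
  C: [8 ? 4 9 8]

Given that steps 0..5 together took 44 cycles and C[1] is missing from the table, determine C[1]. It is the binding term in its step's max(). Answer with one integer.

C[1] = 8

step 0 → dur = L[0]=5 = 5
step 1 → dur = max(L[1]=9, C[0]=8) = 9
step 2 → dur = max(L[2]=4, C[1]=?) = C[1]  (unknown; binding)
step 3 → dur = max(L[3]=5, C[2]=4) = 5
step 4 → dur = max(L[4]=9, C[3]=9) = 9
step 5 → dur = C[4]=8 = 8
sum of known step durations = 36
dur[2] = total - known = 44 - 36 = 8
C[1] is the binding max in step 2, so C[1] = dur[2] = 8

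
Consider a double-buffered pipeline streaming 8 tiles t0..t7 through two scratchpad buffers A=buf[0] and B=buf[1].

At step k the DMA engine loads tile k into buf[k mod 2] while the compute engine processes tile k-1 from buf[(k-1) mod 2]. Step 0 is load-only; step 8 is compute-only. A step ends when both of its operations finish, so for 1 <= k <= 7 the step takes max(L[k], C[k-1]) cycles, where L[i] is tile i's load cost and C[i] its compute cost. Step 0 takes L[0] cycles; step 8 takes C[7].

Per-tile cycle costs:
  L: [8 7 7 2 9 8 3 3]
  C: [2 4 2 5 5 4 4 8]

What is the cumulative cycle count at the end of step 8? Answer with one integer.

end_cycle[8] = 57

step 0: L[0]=8 → dur=8, Σ=8 | A=load:t0 B=idle [load-only]
step 1: L[1]=7 C[0]=2 → dur=7, Σ=15 | A=compute:t0 B=load:t1 [load-bound]
step 2: L[2]=7 C[1]=4 → dur=7, Σ=22 | A=load:t2 B=compute:t1 [load-bound]
step 3: L[3]=2 C[2]=2 → dur=2, Σ=24 | A=compute:t2 B=load:t3 [tied]
step 4: L[4]=9 C[3]=5 → dur=9, Σ=33 | A=load:t4 B=compute:t3 [load-bound]
step 5: L[5]=8 C[4]=5 → dur=8, Σ=41 | A=compute:t4 B=load:t5 [load-bound]
step 6: L[6]=3 C[5]=4 → dur=4, Σ=45 | A=load:t6 B=compute:t5 [compute-bound]
step 7: L[7]=3 C[6]=4 → dur=4, Σ=49 | A=compute:t6 B=load:t7 [compute-bound]
step 8: C[7]=8 → dur=8, Σ=57 | A=idle B=compute:t7 [compute-only]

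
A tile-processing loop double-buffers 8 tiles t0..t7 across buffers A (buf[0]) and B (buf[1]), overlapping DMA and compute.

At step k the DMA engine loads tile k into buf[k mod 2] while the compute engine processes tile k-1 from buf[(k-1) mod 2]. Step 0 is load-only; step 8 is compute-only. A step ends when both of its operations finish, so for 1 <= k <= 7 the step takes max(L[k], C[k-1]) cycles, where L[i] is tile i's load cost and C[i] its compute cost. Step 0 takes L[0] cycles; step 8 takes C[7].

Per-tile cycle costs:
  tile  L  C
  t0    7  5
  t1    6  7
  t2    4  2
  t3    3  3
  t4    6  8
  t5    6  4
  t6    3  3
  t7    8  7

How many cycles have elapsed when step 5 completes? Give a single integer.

[0] DMA t0→A (7c) ∥ CU idle ⇒ 7c, clock 7
[1] DMA t1→B (6c) ∥ CU A:t0 (5c) ⇒ 6c, clock 13
[2] DMA t2→A (4c) ∥ CU B:t1 (7c) ⇒ 7c, clock 20
[3] DMA t3→B (3c) ∥ CU A:t2 (2c) ⇒ 3c, clock 23
[4] DMA t4→A (6c) ∥ CU B:t3 (3c) ⇒ 6c, clock 29
[5] DMA t5→B (6c) ∥ CU A:t4 (8c) ⇒ 8c, clock 37
[6] DMA t6→A (3c) ∥ CU B:t5 (4c) ⇒ 4c, clock 41
[7] DMA t7→B (8c) ∥ CU A:t6 (3c) ⇒ 8c, clock 49
[8] DMA idle ∥ CU B:t7 (7c) ⇒ 7c, clock 56

end_cycle[5] = 37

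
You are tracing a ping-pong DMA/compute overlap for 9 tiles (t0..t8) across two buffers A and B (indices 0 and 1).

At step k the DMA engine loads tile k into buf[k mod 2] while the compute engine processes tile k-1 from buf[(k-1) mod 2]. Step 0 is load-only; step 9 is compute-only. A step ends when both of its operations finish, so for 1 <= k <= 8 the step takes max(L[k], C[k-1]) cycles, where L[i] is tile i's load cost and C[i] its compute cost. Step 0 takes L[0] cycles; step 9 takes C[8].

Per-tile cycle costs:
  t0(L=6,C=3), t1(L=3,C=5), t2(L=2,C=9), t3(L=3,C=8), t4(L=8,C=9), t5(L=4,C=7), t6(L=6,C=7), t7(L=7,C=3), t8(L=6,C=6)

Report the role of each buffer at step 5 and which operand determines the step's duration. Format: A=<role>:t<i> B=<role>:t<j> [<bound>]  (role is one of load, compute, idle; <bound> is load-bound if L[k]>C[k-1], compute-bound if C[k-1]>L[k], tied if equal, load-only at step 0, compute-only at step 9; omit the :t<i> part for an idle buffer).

step 5: A=compute:t4 B=load:t5 [compute-bound]

k=0 load=t0/6c comp=- wait=6 total=6
k=1 load=t1/3c comp=t0/3c wait=3 total=9
k=2 load=t2/2c comp=t1/5c wait=5 total=14
k=3 load=t3/3c comp=t2/9c wait=9 total=23
k=4 load=t4/8c comp=t3/8c wait=8 total=31
k=5 load=t5/4c comp=t4/9c wait=9 total=40
k=6 load=t6/6c comp=t5/7c wait=7 total=47
k=7 load=t7/7c comp=t6/7c wait=7 total=54
k=8 load=t8/6c comp=t7/3c wait=6 total=60
k=9 load=- comp=t8/6c wait=6 total=66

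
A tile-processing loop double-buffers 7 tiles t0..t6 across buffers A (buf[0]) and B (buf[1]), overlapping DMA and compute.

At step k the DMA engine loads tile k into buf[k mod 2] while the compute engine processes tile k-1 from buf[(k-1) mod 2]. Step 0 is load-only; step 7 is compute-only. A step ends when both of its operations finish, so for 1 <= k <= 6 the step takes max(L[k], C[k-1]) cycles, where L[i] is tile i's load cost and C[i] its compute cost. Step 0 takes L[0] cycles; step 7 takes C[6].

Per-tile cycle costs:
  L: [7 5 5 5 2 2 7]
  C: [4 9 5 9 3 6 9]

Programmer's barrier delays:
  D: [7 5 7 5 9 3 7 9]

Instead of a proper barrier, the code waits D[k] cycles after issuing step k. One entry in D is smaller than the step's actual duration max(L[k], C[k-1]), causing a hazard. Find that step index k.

[0] required=L[0]=7=7 vs D=7 ok
[1] required=max(L[1]=5,C[0]=4)=5 vs D=5 ok
[2] required=max(L[2]=5,C[1]=9)=9 vs D=7 SHORT
[3] required=max(L[3]=5,C[2]=5)=5 vs D=5 ok
[4] required=max(L[4]=2,C[3]=9)=9 vs D=9 ok
[5] required=max(L[5]=2,C[4]=3)=3 vs D=3 ok
[6] required=max(L[6]=7,C[5]=6)=7 vs D=7 ok
[7] required=C[6]=9=9 vs D=9 ok

hazard at step 2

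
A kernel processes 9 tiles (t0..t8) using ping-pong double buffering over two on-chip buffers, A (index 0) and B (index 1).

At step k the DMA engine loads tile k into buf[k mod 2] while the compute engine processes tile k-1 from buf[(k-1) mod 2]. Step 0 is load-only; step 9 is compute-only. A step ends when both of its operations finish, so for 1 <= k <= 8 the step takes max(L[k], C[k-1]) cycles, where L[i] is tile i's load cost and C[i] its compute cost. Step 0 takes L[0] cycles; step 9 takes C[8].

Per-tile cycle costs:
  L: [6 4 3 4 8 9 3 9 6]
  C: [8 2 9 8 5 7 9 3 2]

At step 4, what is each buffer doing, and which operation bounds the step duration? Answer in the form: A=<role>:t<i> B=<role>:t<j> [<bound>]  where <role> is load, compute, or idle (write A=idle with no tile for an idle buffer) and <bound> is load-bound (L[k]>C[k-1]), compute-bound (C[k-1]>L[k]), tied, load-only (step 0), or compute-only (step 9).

[0] DMA t0→A (6c) ∥ CU idle ⇒ 6c, clock 6
[1] DMA t1→B (4c) ∥ CU A:t0 (8c) ⇒ 8c, clock 14
[2] DMA t2→A (3c) ∥ CU B:t1 (2c) ⇒ 3c, clock 17
[3] DMA t3→B (4c) ∥ CU A:t2 (9c) ⇒ 9c, clock 26
[4] DMA t4→A (8c) ∥ CU B:t3 (8c) ⇒ 8c, clock 34
[5] DMA t5→B (9c) ∥ CU A:t4 (5c) ⇒ 9c, clock 43
[6] DMA t6→A (3c) ∥ CU B:t5 (7c) ⇒ 7c, clock 50
[7] DMA t7→B (9c) ∥ CU A:t6 (9c) ⇒ 9c, clock 59
[8] DMA t8→A (6c) ∥ CU B:t7 (3c) ⇒ 6c, clock 65
[9] DMA idle ∥ CU A:t8 (2c) ⇒ 2c, clock 67

step 4: A=load:t4 B=compute:t3 [tied]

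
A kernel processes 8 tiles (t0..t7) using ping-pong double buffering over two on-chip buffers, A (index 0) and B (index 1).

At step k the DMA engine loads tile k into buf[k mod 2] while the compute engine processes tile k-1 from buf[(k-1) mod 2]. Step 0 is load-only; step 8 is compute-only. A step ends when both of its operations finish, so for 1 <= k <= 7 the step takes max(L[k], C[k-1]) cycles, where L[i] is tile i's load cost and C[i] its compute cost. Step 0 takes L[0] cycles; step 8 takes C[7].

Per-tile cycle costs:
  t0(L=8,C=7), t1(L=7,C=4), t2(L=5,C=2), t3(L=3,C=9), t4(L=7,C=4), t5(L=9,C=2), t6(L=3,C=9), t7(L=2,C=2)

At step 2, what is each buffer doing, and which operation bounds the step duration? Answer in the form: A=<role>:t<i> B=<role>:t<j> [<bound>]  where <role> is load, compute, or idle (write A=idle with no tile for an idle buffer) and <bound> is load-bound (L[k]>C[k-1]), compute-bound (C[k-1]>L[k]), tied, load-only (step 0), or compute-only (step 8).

step 2: A=load:t2 B=compute:t1 [load-bound]

[0] DMA t0→A (8c) ∥ CU idle ⇒ 8c, clock 8
[1] DMA t1→B (7c) ∥ CU A:t0 (7c) ⇒ 7c, clock 15
[2] DMA t2→A (5c) ∥ CU B:t1 (4c) ⇒ 5c, clock 20
[3] DMA t3→B (3c) ∥ CU A:t2 (2c) ⇒ 3c, clock 23
[4] DMA t4→A (7c) ∥ CU B:t3 (9c) ⇒ 9c, clock 32
[5] DMA t5→B (9c) ∥ CU A:t4 (4c) ⇒ 9c, clock 41
[6] DMA t6→A (3c) ∥ CU B:t5 (2c) ⇒ 3c, clock 44
[7] DMA t7→B (2c) ∥ CU A:t6 (9c) ⇒ 9c, clock 53
[8] DMA idle ∥ CU B:t7 (2c) ⇒ 2c, clock 55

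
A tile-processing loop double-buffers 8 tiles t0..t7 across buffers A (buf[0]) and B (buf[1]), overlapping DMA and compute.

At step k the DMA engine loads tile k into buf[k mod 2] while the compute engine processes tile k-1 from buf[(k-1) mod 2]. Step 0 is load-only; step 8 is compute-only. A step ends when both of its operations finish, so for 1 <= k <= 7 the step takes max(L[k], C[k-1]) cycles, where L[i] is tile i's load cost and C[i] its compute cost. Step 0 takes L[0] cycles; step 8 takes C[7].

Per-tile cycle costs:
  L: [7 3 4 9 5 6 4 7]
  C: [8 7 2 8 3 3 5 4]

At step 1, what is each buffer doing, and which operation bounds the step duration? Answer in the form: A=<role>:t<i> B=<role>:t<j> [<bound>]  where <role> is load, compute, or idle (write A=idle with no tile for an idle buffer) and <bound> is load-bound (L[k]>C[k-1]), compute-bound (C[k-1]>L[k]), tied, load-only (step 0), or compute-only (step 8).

step 0: L[0]=7 → dur=7, Σ=7 | A=load:t0 B=idle [load-only]
step 1: L[1]=3 C[0]=8 → dur=8, Σ=15 | A=compute:t0 B=load:t1 [compute-bound]
step 2: L[2]=4 C[1]=7 → dur=7, Σ=22 | A=load:t2 B=compute:t1 [compute-bound]
step 3: L[3]=9 C[2]=2 → dur=9, Σ=31 | A=compute:t2 B=load:t3 [load-bound]
step 4: L[4]=5 C[3]=8 → dur=8, Σ=39 | A=load:t4 B=compute:t3 [compute-bound]
step 5: L[5]=6 C[4]=3 → dur=6, Σ=45 | A=compute:t4 B=load:t5 [load-bound]
step 6: L[6]=4 C[5]=3 → dur=4, Σ=49 | A=load:t6 B=compute:t5 [load-bound]
step 7: L[7]=7 C[6]=5 → dur=7, Σ=56 | A=compute:t6 B=load:t7 [load-bound]
step 8: C[7]=4 → dur=4, Σ=60 | A=idle B=compute:t7 [compute-only]

step 1: A=compute:t0 B=load:t1 [compute-bound]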